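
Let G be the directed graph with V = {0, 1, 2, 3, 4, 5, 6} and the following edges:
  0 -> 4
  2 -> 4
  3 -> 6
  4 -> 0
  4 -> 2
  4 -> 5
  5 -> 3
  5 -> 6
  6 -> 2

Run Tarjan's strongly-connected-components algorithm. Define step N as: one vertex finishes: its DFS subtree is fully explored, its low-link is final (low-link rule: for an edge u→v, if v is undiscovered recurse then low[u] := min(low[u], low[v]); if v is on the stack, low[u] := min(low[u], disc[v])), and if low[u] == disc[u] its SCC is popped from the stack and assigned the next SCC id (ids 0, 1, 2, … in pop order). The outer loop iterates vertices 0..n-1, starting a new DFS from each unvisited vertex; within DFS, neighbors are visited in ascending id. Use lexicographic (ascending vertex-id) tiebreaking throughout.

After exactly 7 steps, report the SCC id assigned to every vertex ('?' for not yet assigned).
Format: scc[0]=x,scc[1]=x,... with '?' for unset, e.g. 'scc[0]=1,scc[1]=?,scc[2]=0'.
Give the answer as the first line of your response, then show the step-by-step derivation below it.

scc[0]=0,scc[1]=1,scc[2]=0,scc[3]=0,scc[4]=0,scc[5]=0,scc[6]=0

step 1: low=(low[0]=0,low[1]=?,low[2]=1,low[3]=?,low[4]=0,low[5]=?,low[6]=?); scc=(scc[0]=?,scc[1]=?,scc[2]=?,scc[3]=?,scc[4]=?,scc[5]=?,scc[6]=?)
step 2: low=(low[0]=0,low[1]=?,low[2]=1,low[3]=4,low[4]=0,low[5]=3,low[6]=2); scc=(scc[0]=?,scc[1]=?,scc[2]=?,scc[3]=?,scc[4]=?,scc[5]=?,scc[6]=?)
step 3: low=(low[0]=0,low[1]=?,low[2]=1,low[3]=2,low[4]=0,low[5]=3,low[6]=2); scc=(scc[0]=?,scc[1]=?,scc[2]=?,scc[3]=?,scc[4]=?,scc[5]=?,scc[6]=?)
step 4: low=(low[0]=0,low[1]=?,low[2]=1,low[3]=2,low[4]=0,low[5]=2,low[6]=2); scc=(scc[0]=?,scc[1]=?,scc[2]=?,scc[3]=?,scc[4]=?,scc[5]=?,scc[6]=?)
step 5: low=(low[0]=0,low[1]=?,low[2]=1,low[3]=2,low[4]=0,low[5]=2,low[6]=2); scc=(scc[0]=?,scc[1]=?,scc[2]=?,scc[3]=?,scc[4]=?,scc[5]=?,scc[6]=?)
step 6: low=(low[0]=0,low[1]=?,low[2]=1,low[3]=2,low[4]=0,low[5]=2,low[6]=2); scc=(scc[0]=0,scc[1]=?,scc[2]=0,scc[3]=0,scc[4]=0,scc[5]=0,scc[6]=0)
step 7: low=(low[0]=0,low[1]=6,low[2]=1,low[3]=2,low[4]=0,low[5]=2,low[6]=2); scc=(scc[0]=0,scc[1]=1,scc[2]=0,scc[3]=0,scc[4]=0,scc[5]=0,scc[6]=0)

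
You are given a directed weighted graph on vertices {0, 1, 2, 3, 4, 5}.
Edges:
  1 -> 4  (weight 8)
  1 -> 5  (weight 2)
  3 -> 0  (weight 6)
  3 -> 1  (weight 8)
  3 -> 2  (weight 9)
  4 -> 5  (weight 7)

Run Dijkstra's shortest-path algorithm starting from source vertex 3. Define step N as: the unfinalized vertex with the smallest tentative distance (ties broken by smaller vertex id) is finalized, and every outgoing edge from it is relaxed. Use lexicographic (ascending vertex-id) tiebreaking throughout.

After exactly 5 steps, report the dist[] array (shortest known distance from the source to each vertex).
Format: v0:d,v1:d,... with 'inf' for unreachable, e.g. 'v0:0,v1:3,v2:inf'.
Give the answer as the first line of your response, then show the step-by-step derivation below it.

v0:6,v1:8,v2:9,v3:0,v4:16,v5:10

step 1: dist = v0:6,v1:8,v2:9,v3:0,v4:inf,v5:inf
step 2: dist = v0:6,v1:8,v2:9,v3:0,v4:inf,v5:inf
step 3: dist = v0:6,v1:8,v2:9,v3:0,v4:16,v5:10
step 4: dist = v0:6,v1:8,v2:9,v3:0,v4:16,v5:10
step 5: dist = v0:6,v1:8,v2:9,v3:0,v4:16,v5:10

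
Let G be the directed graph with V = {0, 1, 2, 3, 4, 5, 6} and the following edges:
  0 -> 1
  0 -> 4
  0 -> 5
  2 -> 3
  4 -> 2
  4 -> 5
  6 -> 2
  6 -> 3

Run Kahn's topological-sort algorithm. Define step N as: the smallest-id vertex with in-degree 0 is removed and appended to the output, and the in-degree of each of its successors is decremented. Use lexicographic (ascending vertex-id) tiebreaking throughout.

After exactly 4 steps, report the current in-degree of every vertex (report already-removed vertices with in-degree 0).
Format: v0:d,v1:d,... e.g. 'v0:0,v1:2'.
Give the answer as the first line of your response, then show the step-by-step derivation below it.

v0:0,v1:0,v2:1,v3:2,v4:0,v5:0,v6:0

step 1: output 0; order=[0]; indeg=(0,0,2,2,0,1,0)
step 2: output 1; order=[0,1]; indeg=(0,0,2,2,0,1,0)
step 3: output 4; order=[0,1,4]; indeg=(0,0,1,2,0,0,0)
step 4: output 5; order=[0,1,4,5]; indeg=(0,0,1,2,0,0,0)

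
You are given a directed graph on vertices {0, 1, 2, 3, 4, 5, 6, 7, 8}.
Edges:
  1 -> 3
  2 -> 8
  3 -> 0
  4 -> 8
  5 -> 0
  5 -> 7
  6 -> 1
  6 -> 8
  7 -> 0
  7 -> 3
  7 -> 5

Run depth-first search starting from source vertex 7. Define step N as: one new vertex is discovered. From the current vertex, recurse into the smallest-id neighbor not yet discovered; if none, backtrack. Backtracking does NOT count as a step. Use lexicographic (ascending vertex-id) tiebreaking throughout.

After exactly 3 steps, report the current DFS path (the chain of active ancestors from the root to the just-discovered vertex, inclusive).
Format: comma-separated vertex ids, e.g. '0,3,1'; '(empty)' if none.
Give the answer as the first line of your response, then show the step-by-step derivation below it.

7,3

step 1: discover 7; path=7; order=7
step 2: discover 0; path=7>0; order=7,0
step 3: discover 3; path=7>3; order=7,0,3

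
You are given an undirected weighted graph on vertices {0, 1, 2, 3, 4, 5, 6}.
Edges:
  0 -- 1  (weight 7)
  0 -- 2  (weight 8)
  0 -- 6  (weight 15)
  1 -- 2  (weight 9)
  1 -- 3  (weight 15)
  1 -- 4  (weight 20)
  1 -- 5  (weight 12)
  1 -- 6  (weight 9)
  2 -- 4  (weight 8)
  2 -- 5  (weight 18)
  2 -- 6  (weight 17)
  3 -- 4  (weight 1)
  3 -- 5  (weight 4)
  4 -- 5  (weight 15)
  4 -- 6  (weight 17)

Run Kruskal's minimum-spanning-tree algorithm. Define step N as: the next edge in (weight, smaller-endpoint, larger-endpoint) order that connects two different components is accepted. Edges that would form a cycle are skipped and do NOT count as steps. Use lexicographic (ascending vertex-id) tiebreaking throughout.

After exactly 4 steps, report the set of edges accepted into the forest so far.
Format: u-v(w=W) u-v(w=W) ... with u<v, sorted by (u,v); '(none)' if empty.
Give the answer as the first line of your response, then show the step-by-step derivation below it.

0-1(w=7) 0-2(w=8) 3-4(w=1) 3-5(w=4)

step 1: add edge 3-4 (w=1); MST = {3-4(w=1)}
step 2: add edge 3-5 (w=4); MST = {3-4(w=1) 3-5(w=4)}
step 3: add edge 0-1 (w=7); MST = {0-1(w=7) 3-4(w=1) 3-5(w=4)}
step 4: add edge 0-2 (w=8); MST = {0-1(w=7) 0-2(w=8) 3-4(w=1) 3-5(w=4)}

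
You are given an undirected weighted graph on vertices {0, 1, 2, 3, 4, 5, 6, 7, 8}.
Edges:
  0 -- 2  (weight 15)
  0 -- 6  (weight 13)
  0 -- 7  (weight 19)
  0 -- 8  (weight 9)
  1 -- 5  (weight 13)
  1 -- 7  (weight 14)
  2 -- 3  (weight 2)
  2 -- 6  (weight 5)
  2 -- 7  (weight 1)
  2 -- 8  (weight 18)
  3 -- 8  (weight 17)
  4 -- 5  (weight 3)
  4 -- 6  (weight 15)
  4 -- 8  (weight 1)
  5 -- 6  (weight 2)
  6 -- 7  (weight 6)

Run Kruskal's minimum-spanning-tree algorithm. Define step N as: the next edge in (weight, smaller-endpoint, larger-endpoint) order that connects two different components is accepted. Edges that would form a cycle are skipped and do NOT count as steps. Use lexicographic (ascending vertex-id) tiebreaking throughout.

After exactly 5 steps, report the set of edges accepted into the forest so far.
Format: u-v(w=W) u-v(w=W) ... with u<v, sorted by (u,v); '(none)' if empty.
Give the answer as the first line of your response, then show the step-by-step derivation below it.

2-3(w=2) 2-7(w=1) 4-5(w=3) 4-8(w=1) 5-6(w=2)

step 1: add edge 2-7 (w=1); MST = {2-7(w=1)}
step 2: add edge 4-8 (w=1); MST = {2-7(w=1) 4-8(w=1)}
step 3: add edge 2-3 (w=2); MST = {2-3(w=2) 2-7(w=1) 4-8(w=1)}
step 4: add edge 5-6 (w=2); MST = {2-3(w=2) 2-7(w=1) 4-8(w=1) 5-6(w=2)}
step 5: add edge 4-5 (w=3); MST = {2-3(w=2) 2-7(w=1) 4-5(w=3) 4-8(w=1) 5-6(w=2)}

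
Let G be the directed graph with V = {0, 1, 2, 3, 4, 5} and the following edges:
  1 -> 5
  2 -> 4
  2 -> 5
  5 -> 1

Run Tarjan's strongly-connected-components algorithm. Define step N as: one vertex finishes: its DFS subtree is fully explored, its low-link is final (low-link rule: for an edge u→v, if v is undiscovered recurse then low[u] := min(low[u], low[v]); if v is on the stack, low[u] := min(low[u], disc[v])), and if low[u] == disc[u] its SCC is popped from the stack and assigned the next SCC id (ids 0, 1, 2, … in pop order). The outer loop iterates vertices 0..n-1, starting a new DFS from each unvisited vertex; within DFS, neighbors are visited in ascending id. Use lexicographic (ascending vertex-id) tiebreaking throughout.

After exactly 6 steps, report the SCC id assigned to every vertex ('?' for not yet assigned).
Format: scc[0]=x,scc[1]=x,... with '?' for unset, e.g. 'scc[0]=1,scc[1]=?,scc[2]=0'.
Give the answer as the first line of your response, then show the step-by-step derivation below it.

scc[0]=0,scc[1]=1,scc[2]=3,scc[3]=4,scc[4]=2,scc[5]=1

step 1: low=(low[0]=0,low[1]=?,low[2]=?,low[3]=?,low[4]=?,low[5]=?); scc=(scc[0]=0,scc[1]=?,scc[2]=?,scc[3]=?,scc[4]=?,scc[5]=?)
step 2: low=(low[0]=0,low[1]=1,low[2]=?,low[3]=?,low[4]=?,low[5]=1); scc=(scc[0]=0,scc[1]=?,scc[2]=?,scc[3]=?,scc[4]=?,scc[5]=?)
step 3: low=(low[0]=0,low[1]=1,low[2]=?,low[3]=?,low[4]=?,low[5]=1); scc=(scc[0]=0,scc[1]=1,scc[2]=?,scc[3]=?,scc[4]=?,scc[5]=1)
step 4: low=(low[0]=0,low[1]=1,low[2]=3,low[3]=?,low[4]=4,low[5]=1); scc=(scc[0]=0,scc[1]=1,scc[2]=?,scc[3]=?,scc[4]=2,scc[5]=1)
step 5: low=(low[0]=0,low[1]=1,low[2]=3,low[3]=?,low[4]=4,low[5]=1); scc=(scc[0]=0,scc[1]=1,scc[2]=3,scc[3]=?,scc[4]=2,scc[5]=1)
step 6: low=(low[0]=0,low[1]=1,low[2]=3,low[3]=5,low[4]=4,low[5]=1); scc=(scc[0]=0,scc[1]=1,scc[2]=3,scc[3]=4,scc[4]=2,scc[5]=1)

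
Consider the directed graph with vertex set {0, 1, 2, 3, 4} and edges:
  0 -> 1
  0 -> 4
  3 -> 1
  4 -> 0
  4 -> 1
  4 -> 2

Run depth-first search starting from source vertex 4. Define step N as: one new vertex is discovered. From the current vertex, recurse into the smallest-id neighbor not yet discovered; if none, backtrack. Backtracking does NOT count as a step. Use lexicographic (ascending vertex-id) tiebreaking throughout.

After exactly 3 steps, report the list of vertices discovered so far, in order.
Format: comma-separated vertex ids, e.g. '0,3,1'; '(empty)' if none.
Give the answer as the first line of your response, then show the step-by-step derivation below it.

4,0,1

step 1: discover 4; path=4; order=4
step 2: discover 0; path=4>0; order=4,0
step 3: discover 1; path=4>0>1; order=4,0,1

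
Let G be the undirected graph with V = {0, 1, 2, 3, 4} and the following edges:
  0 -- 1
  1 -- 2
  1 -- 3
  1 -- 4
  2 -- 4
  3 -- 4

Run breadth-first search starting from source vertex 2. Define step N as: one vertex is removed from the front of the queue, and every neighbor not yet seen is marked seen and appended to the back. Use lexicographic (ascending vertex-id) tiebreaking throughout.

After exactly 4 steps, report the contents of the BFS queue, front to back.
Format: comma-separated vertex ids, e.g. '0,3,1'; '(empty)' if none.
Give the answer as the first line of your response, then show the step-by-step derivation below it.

3

step 1: dequeue 2; queue=[1,4]; order=2
step 2: dequeue 1; queue=[4,0,3]; order=2,1
step 3: dequeue 4; queue=[0,3]; order=2,1,4
step 4: dequeue 0; queue=[3]; order=2,1,4,0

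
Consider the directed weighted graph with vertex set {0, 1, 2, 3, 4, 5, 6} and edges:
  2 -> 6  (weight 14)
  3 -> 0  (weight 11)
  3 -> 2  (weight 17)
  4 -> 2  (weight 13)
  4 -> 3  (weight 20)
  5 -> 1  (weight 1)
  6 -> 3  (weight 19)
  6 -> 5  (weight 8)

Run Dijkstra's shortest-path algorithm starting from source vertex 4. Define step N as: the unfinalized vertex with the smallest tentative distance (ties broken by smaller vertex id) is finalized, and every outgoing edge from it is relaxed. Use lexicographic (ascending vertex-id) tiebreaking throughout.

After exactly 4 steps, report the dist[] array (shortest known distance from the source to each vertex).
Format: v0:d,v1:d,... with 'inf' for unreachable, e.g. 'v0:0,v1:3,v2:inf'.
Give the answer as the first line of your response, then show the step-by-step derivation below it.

v0:31,v1:inf,v2:13,v3:20,v4:0,v5:35,v6:27

step 1: dist = v0:inf,v1:inf,v2:13,v3:20,v4:0,v5:inf,v6:inf
step 2: dist = v0:inf,v1:inf,v2:13,v3:20,v4:0,v5:inf,v6:27
step 3: dist = v0:31,v1:inf,v2:13,v3:20,v4:0,v5:inf,v6:27
step 4: dist = v0:31,v1:inf,v2:13,v3:20,v4:0,v5:35,v6:27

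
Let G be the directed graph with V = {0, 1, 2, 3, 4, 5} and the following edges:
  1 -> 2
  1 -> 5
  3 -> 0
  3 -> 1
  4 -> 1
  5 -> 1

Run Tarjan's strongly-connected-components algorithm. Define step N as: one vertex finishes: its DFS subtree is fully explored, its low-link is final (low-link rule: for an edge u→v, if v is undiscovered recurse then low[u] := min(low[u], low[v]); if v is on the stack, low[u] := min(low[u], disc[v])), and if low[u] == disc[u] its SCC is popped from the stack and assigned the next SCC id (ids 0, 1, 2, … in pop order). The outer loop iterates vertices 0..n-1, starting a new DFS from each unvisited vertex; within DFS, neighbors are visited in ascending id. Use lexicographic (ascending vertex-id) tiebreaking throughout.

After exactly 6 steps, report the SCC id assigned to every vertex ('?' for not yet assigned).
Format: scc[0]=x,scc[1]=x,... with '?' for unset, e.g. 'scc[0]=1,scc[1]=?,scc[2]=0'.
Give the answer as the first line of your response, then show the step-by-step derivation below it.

scc[0]=0,scc[1]=2,scc[2]=1,scc[3]=3,scc[4]=4,scc[5]=2

step 1: low=(low[0]=0,low[1]=?,low[2]=?,low[3]=?,low[4]=?,low[5]=?); scc=(scc[0]=0,scc[1]=?,scc[2]=?,scc[3]=?,scc[4]=?,scc[5]=?)
step 2: low=(low[0]=0,low[1]=1,low[2]=2,low[3]=?,low[4]=?,low[5]=?); scc=(scc[0]=0,scc[1]=?,scc[2]=1,scc[3]=?,scc[4]=?,scc[5]=?)
step 3: low=(low[0]=0,low[1]=1,low[2]=2,low[3]=?,low[4]=?,low[5]=1); scc=(scc[0]=0,scc[1]=?,scc[2]=1,scc[3]=?,scc[4]=?,scc[5]=?)
step 4: low=(low[0]=0,low[1]=1,low[2]=2,low[3]=?,low[4]=?,low[5]=1); scc=(scc[0]=0,scc[1]=2,scc[2]=1,scc[3]=?,scc[4]=?,scc[5]=2)
step 5: low=(low[0]=0,low[1]=1,low[2]=2,low[3]=4,low[4]=?,low[5]=1); scc=(scc[0]=0,scc[1]=2,scc[2]=1,scc[3]=3,scc[4]=?,scc[5]=2)
step 6: low=(low[0]=0,low[1]=1,low[2]=2,low[3]=4,low[4]=5,low[5]=1); scc=(scc[0]=0,scc[1]=2,scc[2]=1,scc[3]=3,scc[4]=4,scc[5]=2)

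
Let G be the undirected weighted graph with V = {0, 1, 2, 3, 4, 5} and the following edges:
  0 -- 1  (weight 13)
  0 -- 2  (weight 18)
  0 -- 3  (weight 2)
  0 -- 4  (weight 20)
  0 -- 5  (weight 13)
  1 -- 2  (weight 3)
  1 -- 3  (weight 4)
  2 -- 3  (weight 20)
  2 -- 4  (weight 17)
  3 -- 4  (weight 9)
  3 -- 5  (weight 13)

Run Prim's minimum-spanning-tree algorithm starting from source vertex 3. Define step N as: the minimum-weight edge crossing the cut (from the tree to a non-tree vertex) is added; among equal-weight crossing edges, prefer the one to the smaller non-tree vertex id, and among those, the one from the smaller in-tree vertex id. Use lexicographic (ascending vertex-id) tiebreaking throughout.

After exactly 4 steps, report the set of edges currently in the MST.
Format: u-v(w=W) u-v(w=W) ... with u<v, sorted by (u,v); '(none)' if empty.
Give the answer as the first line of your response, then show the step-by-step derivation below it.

0-3(w=2) 1-2(w=3) 1-3(w=4) 3-4(w=9)

step 1: add edge 0-3 (w=2); MST = {0-3(w=2)}
step 2: add edge 1-3 (w=4); MST = {0-3(w=2) 1-3(w=4)}
step 3: add edge 1-2 (w=3); MST = {0-3(w=2) 1-2(w=3) 1-3(w=4)}
step 4: add edge 3-4 (w=9); MST = {0-3(w=2) 1-2(w=3) 1-3(w=4) 3-4(w=9)}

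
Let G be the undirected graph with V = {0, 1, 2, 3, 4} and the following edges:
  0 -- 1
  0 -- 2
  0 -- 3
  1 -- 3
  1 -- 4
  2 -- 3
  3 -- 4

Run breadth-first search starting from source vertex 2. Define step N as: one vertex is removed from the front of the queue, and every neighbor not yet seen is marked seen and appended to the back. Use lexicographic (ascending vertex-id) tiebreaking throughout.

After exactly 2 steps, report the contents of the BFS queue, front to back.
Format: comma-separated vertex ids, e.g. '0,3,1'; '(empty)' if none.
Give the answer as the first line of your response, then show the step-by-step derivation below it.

3,1

step 1: dequeue 2; queue=[0,3]; order=2
step 2: dequeue 0; queue=[3,1]; order=2,0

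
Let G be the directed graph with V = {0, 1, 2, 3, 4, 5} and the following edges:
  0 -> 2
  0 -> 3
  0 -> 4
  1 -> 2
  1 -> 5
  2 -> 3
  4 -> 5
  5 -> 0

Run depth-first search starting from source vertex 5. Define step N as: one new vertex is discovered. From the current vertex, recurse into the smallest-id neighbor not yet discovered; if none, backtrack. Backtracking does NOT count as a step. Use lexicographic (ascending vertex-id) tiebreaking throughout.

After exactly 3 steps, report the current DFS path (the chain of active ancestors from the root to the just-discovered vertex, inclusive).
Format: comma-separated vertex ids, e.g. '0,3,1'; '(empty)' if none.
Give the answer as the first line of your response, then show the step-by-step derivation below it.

5,0,2

step 1: discover 5; path=5; order=5
step 2: discover 0; path=5>0; order=5,0
step 3: discover 2; path=5>0>2; order=5,0,2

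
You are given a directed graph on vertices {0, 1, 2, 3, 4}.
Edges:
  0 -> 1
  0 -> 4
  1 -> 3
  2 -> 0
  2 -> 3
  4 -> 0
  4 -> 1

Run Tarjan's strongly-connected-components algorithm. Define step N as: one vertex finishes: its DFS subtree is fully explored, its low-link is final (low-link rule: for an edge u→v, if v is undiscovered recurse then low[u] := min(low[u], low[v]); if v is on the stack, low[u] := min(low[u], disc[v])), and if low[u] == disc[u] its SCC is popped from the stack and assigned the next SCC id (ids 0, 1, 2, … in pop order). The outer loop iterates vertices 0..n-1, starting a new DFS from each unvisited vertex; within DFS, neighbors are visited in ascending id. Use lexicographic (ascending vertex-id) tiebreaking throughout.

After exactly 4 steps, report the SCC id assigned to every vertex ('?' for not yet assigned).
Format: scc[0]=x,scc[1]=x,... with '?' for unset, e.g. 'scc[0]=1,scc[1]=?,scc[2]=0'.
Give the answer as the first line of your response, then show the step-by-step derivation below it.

scc[0]=2,scc[1]=1,scc[2]=?,scc[3]=0,scc[4]=2

step 1: low=(low[0]=0,low[1]=1,low[2]=?,low[3]=2,low[4]=?); scc=(scc[0]=?,scc[1]=?,scc[2]=?,scc[3]=0,scc[4]=?)
step 2: low=(low[0]=0,low[1]=1,low[2]=?,low[3]=2,low[4]=?); scc=(scc[0]=?,scc[1]=1,scc[2]=?,scc[3]=0,scc[4]=?)
step 3: low=(low[0]=0,low[1]=1,low[2]=?,low[3]=2,low[4]=0); scc=(scc[0]=?,scc[1]=1,scc[2]=?,scc[3]=0,scc[4]=?)
step 4: low=(low[0]=0,low[1]=1,low[2]=?,low[3]=2,low[4]=0); scc=(scc[0]=2,scc[1]=1,scc[2]=?,scc[3]=0,scc[4]=2)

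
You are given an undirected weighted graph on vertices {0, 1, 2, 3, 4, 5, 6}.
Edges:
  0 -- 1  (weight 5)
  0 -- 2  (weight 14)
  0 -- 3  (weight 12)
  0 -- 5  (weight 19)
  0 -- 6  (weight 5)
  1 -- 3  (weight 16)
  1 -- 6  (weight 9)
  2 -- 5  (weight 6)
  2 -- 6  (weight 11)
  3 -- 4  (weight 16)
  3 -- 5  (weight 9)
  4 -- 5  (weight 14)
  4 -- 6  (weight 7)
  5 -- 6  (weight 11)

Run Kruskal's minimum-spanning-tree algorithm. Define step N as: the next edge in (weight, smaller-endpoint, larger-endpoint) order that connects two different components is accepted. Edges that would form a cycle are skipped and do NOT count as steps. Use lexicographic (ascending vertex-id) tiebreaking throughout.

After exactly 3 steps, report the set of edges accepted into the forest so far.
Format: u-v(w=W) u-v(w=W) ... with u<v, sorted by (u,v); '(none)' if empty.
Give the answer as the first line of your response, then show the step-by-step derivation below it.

0-1(w=5) 0-6(w=5) 2-5(w=6)

step 1: add edge 0-1 (w=5); MST = {0-1(w=5)}
step 2: add edge 0-6 (w=5); MST = {0-1(w=5) 0-6(w=5)}
step 3: add edge 2-5 (w=6); MST = {0-1(w=5) 0-6(w=5) 2-5(w=6)}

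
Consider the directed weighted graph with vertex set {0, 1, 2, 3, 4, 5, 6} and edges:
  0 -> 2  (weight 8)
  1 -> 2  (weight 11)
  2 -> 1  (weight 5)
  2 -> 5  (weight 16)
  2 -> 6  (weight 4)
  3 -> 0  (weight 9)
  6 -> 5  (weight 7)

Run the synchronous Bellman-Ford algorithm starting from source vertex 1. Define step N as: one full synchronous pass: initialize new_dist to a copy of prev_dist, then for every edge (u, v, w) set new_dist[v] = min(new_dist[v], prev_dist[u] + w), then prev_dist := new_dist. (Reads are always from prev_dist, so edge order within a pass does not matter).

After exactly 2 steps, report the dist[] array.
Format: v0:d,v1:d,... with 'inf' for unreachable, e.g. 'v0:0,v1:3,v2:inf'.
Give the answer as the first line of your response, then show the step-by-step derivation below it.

v0:inf,v1:0,v2:11,v3:inf,v4:inf,v5:27,v6:15

step 1: dist = v0:inf,v1:0,v2:11,v3:inf,v4:inf,v5:inf,v6:inf
step 2: dist = v0:inf,v1:0,v2:11,v3:inf,v4:inf,v5:27,v6:15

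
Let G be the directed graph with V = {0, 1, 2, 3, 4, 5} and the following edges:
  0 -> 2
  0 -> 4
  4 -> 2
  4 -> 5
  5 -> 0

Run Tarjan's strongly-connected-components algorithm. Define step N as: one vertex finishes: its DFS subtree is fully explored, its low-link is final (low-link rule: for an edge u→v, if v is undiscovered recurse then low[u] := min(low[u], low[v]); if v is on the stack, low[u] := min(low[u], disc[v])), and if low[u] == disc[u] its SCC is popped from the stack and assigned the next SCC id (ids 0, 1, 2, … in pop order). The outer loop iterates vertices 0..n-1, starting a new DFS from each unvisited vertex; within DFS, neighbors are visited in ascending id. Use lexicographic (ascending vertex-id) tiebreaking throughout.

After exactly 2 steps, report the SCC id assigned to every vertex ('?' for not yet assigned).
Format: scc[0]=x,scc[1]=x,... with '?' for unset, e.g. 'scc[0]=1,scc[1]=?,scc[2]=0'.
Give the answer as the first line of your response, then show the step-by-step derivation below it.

scc[0]=?,scc[1]=?,scc[2]=0,scc[3]=?,scc[4]=?,scc[5]=?

step 1: low=(low[0]=0,low[1]=?,low[2]=1,low[3]=?,low[4]=?,low[5]=?); scc=(scc[0]=?,scc[1]=?,scc[2]=0,scc[3]=?,scc[4]=?,scc[5]=?)
step 2: low=(low[0]=0,low[1]=?,low[2]=1,low[3]=?,low[4]=2,low[5]=0); scc=(scc[0]=?,scc[1]=?,scc[2]=0,scc[3]=?,scc[4]=?,scc[5]=?)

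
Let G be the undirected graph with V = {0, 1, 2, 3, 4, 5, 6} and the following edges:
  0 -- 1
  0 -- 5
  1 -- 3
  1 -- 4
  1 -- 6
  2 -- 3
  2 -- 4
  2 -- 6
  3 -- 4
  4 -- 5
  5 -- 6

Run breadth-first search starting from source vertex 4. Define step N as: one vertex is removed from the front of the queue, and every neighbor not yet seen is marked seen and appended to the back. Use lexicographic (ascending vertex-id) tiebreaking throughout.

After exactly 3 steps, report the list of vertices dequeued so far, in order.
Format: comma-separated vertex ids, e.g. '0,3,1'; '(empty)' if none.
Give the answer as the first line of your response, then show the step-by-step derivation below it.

4,1,2

step 1: dequeue 4; queue=[1,2,3,5]; order=4
step 2: dequeue 1; queue=[2,3,5,0,6]; order=4,1
step 3: dequeue 2; queue=[3,5,0,6]; order=4,1,2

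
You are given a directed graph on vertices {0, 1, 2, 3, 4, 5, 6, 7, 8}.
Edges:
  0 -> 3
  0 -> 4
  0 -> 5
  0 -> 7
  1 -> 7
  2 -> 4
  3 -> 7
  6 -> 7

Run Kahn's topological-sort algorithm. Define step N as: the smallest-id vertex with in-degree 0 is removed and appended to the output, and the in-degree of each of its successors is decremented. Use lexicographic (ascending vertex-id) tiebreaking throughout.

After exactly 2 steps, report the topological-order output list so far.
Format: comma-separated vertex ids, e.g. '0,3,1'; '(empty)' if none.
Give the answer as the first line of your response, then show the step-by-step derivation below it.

0,1

step 1: output 0; order=[0]; indeg=(0,0,0,0,1,0,0,3,0)
step 2: output 1; order=[0,1]; indeg=(0,0,0,0,1,0,0,2,0)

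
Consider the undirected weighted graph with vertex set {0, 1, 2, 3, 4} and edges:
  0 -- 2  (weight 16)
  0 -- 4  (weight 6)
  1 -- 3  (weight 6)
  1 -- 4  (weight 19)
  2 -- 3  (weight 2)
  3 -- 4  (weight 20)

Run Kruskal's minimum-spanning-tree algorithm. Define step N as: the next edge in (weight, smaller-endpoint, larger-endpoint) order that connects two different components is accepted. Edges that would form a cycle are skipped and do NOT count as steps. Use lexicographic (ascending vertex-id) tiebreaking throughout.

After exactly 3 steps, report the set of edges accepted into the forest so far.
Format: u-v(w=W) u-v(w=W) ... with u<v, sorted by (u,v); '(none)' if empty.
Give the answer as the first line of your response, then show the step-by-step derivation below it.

0-4(w=6) 1-3(w=6) 2-3(w=2)

step 1: add edge 2-3 (w=2); MST = {2-3(w=2)}
step 2: add edge 0-4 (w=6); MST = {0-4(w=6) 2-3(w=2)}
step 3: add edge 1-3 (w=6); MST = {0-4(w=6) 1-3(w=6) 2-3(w=2)}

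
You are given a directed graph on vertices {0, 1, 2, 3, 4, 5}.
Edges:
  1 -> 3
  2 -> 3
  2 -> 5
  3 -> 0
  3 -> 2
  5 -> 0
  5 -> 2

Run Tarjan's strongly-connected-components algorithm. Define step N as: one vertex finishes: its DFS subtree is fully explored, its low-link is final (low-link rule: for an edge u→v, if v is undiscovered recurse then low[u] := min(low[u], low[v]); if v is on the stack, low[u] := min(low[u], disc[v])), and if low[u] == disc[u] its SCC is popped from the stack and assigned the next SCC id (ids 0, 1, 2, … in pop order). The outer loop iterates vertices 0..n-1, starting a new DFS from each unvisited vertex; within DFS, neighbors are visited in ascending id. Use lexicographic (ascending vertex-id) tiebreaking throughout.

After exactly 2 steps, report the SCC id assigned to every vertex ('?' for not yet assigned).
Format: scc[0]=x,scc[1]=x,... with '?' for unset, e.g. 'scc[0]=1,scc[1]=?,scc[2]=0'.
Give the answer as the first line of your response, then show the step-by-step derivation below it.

scc[0]=0,scc[1]=?,scc[2]=?,scc[3]=?,scc[4]=?,scc[5]=?

step 1: low=(low[0]=0,low[1]=?,low[2]=?,low[3]=?,low[4]=?,low[5]=?); scc=(scc[0]=0,scc[1]=?,scc[2]=?,scc[3]=?,scc[4]=?,scc[5]=?)
step 2: low=(low[0]=0,low[1]=1,low[2]=2,low[3]=2,low[4]=?,low[5]=3); scc=(scc[0]=0,scc[1]=?,scc[2]=?,scc[3]=?,scc[4]=?,scc[5]=?)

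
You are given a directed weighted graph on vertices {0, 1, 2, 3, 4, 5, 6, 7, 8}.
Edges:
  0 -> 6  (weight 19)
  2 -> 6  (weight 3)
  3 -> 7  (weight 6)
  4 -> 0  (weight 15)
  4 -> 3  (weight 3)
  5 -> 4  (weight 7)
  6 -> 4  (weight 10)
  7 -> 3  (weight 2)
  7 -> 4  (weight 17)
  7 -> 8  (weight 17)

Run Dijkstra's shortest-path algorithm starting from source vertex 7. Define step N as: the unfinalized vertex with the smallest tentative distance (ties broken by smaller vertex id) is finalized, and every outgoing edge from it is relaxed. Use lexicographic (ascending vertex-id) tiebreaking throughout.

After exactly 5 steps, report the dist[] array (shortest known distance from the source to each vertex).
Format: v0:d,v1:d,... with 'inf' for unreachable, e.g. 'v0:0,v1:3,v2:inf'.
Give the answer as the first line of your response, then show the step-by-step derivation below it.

v0:32,v1:inf,v2:inf,v3:2,v4:17,v5:inf,v6:51,v7:0,v8:17

step 1: dist = v0:inf,v1:inf,v2:inf,v3:2,v4:17,v5:inf,v6:inf,v7:0,v8:17
step 2: dist = v0:inf,v1:inf,v2:inf,v3:2,v4:17,v5:inf,v6:inf,v7:0,v8:17
step 3: dist = v0:32,v1:inf,v2:inf,v3:2,v4:17,v5:inf,v6:inf,v7:0,v8:17
step 4: dist = v0:32,v1:inf,v2:inf,v3:2,v4:17,v5:inf,v6:inf,v7:0,v8:17
step 5: dist = v0:32,v1:inf,v2:inf,v3:2,v4:17,v5:inf,v6:51,v7:0,v8:17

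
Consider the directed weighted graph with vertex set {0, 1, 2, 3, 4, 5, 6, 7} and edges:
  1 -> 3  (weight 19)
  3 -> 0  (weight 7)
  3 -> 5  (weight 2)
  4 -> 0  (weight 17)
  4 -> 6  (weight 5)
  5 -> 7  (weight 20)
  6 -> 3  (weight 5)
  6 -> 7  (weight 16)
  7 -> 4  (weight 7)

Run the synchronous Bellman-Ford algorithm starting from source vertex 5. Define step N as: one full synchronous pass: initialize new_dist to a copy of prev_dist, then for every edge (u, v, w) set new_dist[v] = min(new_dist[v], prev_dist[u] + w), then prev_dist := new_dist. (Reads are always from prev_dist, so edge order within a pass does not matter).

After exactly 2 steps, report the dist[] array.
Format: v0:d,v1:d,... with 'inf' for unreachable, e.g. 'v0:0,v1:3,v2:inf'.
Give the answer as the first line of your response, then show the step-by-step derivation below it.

v0:inf,v1:inf,v2:inf,v3:inf,v4:27,v5:0,v6:inf,v7:20

step 1: dist = v0:inf,v1:inf,v2:inf,v3:inf,v4:inf,v5:0,v6:inf,v7:20
step 2: dist = v0:inf,v1:inf,v2:inf,v3:inf,v4:27,v5:0,v6:inf,v7:20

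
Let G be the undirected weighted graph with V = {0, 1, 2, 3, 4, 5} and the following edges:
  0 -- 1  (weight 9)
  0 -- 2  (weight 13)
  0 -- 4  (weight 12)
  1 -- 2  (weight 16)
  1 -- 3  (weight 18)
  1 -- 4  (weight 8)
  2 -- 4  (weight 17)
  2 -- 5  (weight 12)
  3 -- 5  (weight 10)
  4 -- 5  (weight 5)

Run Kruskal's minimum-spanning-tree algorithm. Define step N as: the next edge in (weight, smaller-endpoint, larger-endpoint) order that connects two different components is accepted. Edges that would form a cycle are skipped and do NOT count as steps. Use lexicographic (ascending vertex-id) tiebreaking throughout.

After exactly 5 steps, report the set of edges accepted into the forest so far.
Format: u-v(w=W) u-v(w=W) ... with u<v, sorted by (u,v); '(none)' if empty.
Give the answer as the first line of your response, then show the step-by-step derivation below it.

0-1(w=9) 1-4(w=8) 2-5(w=12) 3-5(w=10) 4-5(w=5)

step 1: add edge 4-5 (w=5); MST = {4-5(w=5)}
step 2: add edge 1-4 (w=8); MST = {1-4(w=8) 4-5(w=5)}
step 3: add edge 0-1 (w=9); MST = {0-1(w=9) 1-4(w=8) 4-5(w=5)}
step 4: add edge 3-5 (w=10); MST = {0-1(w=9) 1-4(w=8) 3-5(w=10) 4-5(w=5)}
step 5: add edge 2-5 (w=12); MST = {0-1(w=9) 1-4(w=8) 2-5(w=12) 3-5(w=10) 4-5(w=5)}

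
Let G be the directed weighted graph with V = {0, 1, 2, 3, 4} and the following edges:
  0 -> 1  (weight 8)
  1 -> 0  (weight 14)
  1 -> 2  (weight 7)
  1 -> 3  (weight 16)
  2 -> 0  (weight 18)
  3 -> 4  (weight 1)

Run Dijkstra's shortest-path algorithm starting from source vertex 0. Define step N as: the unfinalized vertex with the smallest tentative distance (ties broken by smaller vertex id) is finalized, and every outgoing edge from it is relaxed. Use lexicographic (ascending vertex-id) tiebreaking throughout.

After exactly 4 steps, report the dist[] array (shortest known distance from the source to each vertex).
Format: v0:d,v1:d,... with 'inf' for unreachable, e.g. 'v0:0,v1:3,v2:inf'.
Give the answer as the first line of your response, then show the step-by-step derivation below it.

v0:0,v1:8,v2:15,v3:24,v4:25

step 1: dist = v0:0,v1:8,v2:inf,v3:inf,v4:inf
step 2: dist = v0:0,v1:8,v2:15,v3:24,v4:inf
step 3: dist = v0:0,v1:8,v2:15,v3:24,v4:inf
step 4: dist = v0:0,v1:8,v2:15,v3:24,v4:25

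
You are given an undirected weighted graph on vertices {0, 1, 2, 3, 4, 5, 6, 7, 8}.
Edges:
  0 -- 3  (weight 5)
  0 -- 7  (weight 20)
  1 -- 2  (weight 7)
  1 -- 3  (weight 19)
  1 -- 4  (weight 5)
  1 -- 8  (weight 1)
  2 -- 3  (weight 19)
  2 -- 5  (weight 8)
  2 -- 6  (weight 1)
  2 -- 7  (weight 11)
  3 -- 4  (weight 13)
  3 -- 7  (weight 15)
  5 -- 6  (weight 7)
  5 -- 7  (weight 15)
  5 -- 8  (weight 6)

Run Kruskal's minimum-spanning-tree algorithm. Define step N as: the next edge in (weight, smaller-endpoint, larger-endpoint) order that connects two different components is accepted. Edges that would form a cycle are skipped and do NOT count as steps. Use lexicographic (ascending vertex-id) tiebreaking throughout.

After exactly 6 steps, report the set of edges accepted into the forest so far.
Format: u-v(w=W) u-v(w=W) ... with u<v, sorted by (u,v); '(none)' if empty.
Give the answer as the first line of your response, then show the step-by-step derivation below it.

0-3(w=5) 1-2(w=7) 1-4(w=5) 1-8(w=1) 2-6(w=1) 5-8(w=6)

step 1: add edge 1-8 (w=1); MST = {1-8(w=1)}
step 2: add edge 2-6 (w=1); MST = {1-8(w=1) 2-6(w=1)}
step 3: add edge 0-3 (w=5); MST = {0-3(w=5) 1-8(w=1) 2-6(w=1)}
step 4: add edge 1-4 (w=5); MST = {0-3(w=5) 1-4(w=5) 1-8(w=1) 2-6(w=1)}
step 5: add edge 5-8 (w=6); MST = {0-3(w=5) 1-4(w=5) 1-8(w=1) 2-6(w=1) 5-8(w=6)}
step 6: add edge 1-2 (w=7); MST = {0-3(w=5) 1-2(w=7) 1-4(w=5) 1-8(w=1) 2-6(w=1) 5-8(w=6)}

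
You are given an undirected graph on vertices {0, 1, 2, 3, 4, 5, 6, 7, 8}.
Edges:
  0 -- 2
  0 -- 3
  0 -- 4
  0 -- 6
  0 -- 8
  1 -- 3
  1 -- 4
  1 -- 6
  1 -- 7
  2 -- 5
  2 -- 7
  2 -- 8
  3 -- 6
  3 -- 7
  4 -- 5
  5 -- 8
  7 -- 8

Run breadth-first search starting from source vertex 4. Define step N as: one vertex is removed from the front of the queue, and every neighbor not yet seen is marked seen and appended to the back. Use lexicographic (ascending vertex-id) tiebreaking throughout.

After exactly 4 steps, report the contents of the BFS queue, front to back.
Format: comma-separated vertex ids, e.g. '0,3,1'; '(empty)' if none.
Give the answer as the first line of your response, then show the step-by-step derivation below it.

2,3,6,8,7

step 1: dequeue 4; queue=[0,1,5]; order=4
step 2: dequeue 0; queue=[1,5,2,3,6,8]; order=4,0
step 3: dequeue 1; queue=[5,2,3,6,8,7]; order=4,0,1
step 4: dequeue 5; queue=[2,3,6,8,7]; order=4,0,1,5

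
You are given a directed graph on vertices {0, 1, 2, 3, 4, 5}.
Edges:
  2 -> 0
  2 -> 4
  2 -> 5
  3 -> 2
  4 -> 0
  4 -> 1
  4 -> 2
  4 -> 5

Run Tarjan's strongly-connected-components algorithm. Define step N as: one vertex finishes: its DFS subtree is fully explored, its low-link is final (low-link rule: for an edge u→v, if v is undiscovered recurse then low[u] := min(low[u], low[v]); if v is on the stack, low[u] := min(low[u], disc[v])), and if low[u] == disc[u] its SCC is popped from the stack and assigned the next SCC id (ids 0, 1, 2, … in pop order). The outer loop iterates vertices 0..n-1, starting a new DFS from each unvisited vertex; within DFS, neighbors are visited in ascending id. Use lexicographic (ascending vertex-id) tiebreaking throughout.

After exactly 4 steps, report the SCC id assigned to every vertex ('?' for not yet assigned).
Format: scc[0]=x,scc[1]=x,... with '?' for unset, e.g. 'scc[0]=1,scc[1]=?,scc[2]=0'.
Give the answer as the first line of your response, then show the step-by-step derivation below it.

scc[0]=0,scc[1]=1,scc[2]=?,scc[3]=?,scc[4]=?,scc[5]=2

step 1: low=(low[0]=0,low[1]=?,low[2]=?,low[3]=?,low[4]=?,low[5]=?); scc=(scc[0]=0,scc[1]=?,scc[2]=?,scc[3]=?,scc[4]=?,scc[5]=?)
step 2: low=(low[0]=0,low[1]=1,low[2]=?,low[3]=?,low[4]=?,low[5]=?); scc=(scc[0]=0,scc[1]=1,scc[2]=?,scc[3]=?,scc[4]=?,scc[5]=?)
step 3: low=(low[0]=0,low[1]=1,low[2]=2,low[3]=?,low[4]=2,low[5]=4); scc=(scc[0]=0,scc[1]=1,scc[2]=?,scc[3]=?,scc[4]=?,scc[5]=2)
step 4: low=(low[0]=0,low[1]=1,low[2]=2,low[3]=?,low[4]=2,low[5]=4); scc=(scc[0]=0,scc[1]=1,scc[2]=?,scc[3]=?,scc[4]=?,scc[5]=2)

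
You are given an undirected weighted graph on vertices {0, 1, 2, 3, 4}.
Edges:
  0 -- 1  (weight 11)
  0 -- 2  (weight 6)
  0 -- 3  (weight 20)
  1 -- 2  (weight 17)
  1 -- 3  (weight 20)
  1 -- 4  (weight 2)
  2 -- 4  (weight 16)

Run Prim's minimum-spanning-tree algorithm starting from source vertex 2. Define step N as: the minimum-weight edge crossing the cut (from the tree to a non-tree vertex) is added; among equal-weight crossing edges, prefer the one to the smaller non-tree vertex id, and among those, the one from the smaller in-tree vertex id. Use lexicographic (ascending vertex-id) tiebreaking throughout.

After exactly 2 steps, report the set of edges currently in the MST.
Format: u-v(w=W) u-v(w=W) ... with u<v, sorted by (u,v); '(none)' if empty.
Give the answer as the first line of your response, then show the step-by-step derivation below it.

0-1(w=11) 0-2(w=6)

step 1: add edge 0-2 (w=6); MST = {0-2(w=6)}
step 2: add edge 0-1 (w=11); MST = {0-1(w=11) 0-2(w=6)}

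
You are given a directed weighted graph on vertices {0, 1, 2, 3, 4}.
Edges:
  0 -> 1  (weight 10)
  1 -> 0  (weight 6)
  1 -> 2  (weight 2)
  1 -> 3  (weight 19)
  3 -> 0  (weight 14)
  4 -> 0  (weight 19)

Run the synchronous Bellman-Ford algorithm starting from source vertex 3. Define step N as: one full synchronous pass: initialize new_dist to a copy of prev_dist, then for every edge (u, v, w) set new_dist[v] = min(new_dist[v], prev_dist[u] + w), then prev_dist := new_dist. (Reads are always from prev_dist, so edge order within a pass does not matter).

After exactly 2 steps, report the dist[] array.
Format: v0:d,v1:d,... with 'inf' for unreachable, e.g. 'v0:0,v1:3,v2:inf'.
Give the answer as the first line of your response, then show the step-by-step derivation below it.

v0:14,v1:24,v2:inf,v3:0,v4:inf

step 1: dist = v0:14,v1:inf,v2:inf,v3:0,v4:inf
step 2: dist = v0:14,v1:24,v2:inf,v3:0,v4:inf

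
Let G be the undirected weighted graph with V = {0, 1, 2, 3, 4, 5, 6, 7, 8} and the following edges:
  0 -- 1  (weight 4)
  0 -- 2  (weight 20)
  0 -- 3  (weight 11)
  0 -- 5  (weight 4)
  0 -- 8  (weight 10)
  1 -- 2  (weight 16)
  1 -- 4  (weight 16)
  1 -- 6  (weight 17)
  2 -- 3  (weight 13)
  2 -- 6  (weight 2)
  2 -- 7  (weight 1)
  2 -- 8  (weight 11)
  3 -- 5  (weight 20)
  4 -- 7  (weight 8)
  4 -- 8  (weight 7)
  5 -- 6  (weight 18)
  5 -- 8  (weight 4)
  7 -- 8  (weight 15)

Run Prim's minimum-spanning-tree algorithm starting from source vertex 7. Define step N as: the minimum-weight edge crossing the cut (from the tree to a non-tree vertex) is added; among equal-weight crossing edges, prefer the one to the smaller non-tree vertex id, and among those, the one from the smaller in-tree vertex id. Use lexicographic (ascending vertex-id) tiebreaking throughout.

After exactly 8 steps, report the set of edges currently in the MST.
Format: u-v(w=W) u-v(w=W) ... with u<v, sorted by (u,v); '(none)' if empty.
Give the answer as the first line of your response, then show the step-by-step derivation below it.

0-1(w=4) 0-3(w=11) 0-5(w=4) 2-6(w=2) 2-7(w=1) 4-7(w=8) 4-8(w=7) 5-8(w=4)

step 1: add edge 2-7 (w=1); MST = {2-7(w=1)}
step 2: add edge 2-6 (w=2); MST = {2-6(w=2) 2-7(w=1)}
step 3: add edge 4-7 (w=8); MST = {2-6(w=2) 2-7(w=1) 4-7(w=8)}
step 4: add edge 4-8 (w=7); MST = {2-6(w=2) 2-7(w=1) 4-7(w=8) 4-8(w=7)}
step 5: add edge 5-8 (w=4); MST = {2-6(w=2) 2-7(w=1) 4-7(w=8) 4-8(w=7) 5-8(w=4)}
step 6: add edge 0-5 (w=4); MST = {0-5(w=4) 2-6(w=2) 2-7(w=1) 4-7(w=8) 4-8(w=7) 5-8(w=4)}
step 7: add edge 0-1 (w=4); MST = {0-1(w=4) 0-5(w=4) 2-6(w=2) 2-7(w=1) 4-7(w=8) 4-8(w=7) 5-8(w=4)}
step 8: add edge 0-3 (w=11); MST = {0-1(w=4) 0-3(w=11) 0-5(w=4) 2-6(w=2) 2-7(w=1) 4-7(w=8) 4-8(w=7) 5-8(w=4)}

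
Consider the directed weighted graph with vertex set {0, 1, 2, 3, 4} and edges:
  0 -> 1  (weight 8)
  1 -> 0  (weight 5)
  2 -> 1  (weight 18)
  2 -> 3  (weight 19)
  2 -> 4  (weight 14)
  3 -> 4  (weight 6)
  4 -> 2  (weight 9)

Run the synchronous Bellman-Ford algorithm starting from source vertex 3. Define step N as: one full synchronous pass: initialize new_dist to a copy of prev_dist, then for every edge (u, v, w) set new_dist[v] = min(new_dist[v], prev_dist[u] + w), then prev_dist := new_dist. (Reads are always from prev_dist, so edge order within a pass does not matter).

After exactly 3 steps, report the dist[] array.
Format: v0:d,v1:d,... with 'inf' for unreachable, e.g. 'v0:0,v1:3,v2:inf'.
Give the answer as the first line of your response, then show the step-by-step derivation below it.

v0:inf,v1:33,v2:15,v3:0,v4:6

step 1: dist = v0:inf,v1:inf,v2:inf,v3:0,v4:6
step 2: dist = v0:inf,v1:inf,v2:15,v3:0,v4:6
step 3: dist = v0:inf,v1:33,v2:15,v3:0,v4:6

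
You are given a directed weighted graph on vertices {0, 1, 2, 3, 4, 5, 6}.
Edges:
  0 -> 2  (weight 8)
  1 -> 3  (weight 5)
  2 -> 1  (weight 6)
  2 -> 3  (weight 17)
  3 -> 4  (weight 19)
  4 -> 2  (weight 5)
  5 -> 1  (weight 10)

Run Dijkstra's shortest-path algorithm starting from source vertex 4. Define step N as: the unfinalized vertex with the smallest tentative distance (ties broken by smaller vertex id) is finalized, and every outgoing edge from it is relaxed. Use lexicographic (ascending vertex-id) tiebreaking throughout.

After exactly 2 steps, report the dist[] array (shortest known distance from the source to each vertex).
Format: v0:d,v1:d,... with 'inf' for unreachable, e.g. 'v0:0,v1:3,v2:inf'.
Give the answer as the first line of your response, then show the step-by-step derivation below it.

v0:inf,v1:11,v2:5,v3:22,v4:0,v5:inf,v6:inf

step 1: dist = v0:inf,v1:inf,v2:5,v3:inf,v4:0,v5:inf,v6:inf
step 2: dist = v0:inf,v1:11,v2:5,v3:22,v4:0,v5:inf,v6:inf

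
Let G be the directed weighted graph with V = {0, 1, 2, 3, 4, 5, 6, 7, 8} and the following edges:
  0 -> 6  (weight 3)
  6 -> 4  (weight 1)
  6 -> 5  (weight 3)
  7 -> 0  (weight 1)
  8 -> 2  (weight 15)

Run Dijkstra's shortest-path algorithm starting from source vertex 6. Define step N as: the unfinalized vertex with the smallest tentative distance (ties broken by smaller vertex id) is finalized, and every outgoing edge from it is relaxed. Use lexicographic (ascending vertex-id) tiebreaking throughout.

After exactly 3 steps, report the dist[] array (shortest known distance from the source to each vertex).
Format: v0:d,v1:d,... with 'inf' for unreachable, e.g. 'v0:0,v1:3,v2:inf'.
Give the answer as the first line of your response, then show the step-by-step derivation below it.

v0:inf,v1:inf,v2:inf,v3:inf,v4:1,v5:3,v6:0,v7:inf,v8:inf

step 1: dist = v0:inf,v1:inf,v2:inf,v3:inf,v4:1,v5:3,v6:0,v7:inf,v8:inf
step 2: dist = v0:inf,v1:inf,v2:inf,v3:inf,v4:1,v5:3,v6:0,v7:inf,v8:inf
step 3: dist = v0:inf,v1:inf,v2:inf,v3:inf,v4:1,v5:3,v6:0,v7:inf,v8:inf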